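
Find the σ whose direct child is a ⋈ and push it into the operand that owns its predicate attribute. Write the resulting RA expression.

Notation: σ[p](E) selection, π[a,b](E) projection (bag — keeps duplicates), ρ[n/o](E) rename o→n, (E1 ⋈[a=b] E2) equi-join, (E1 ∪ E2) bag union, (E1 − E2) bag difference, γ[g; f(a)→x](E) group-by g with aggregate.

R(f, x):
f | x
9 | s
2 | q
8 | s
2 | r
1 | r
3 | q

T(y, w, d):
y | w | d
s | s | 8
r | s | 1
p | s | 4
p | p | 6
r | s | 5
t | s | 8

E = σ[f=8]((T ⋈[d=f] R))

σ filters on f, owned by the right side.
E' = (T ⋈[d=f] σ[f=8](R))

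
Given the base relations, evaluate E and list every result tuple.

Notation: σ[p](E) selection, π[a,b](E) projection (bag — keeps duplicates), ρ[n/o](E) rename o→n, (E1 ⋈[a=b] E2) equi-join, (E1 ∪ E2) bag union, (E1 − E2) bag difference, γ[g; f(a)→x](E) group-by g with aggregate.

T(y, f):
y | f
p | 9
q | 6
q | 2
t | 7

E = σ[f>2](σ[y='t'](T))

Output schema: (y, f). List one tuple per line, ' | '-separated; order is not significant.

Stepwise |·|:
  T → 4
  σ[y='t'](T) → 1
  σ[f>2](σ[y='t'](T)) → 1

== RESULT ==
y | f
t | 7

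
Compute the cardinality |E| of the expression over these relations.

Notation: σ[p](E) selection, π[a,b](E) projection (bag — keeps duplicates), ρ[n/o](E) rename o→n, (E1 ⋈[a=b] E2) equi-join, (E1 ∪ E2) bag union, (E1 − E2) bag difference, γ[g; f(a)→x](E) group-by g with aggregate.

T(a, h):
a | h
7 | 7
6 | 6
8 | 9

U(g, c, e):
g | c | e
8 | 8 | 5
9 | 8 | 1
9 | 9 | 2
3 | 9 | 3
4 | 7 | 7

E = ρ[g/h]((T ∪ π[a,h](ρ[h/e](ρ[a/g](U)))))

Row counts bottom-up:
  T → 3
  U → 5
  ρ[a/g](U) → 5
  ρ[h/e](ρ[a/g](U)) → 5
  π[a,h](ρ[h/e](ρ[a/g](U))) → 5
  (T ∪ π[a,h](ρ[h/e](ρ[a/g](U)))) → 8
  ρ[g/h]((T ∪ π[a,h](ρ[h/e](ρ[a/g](U))))) → 8

|E| = 8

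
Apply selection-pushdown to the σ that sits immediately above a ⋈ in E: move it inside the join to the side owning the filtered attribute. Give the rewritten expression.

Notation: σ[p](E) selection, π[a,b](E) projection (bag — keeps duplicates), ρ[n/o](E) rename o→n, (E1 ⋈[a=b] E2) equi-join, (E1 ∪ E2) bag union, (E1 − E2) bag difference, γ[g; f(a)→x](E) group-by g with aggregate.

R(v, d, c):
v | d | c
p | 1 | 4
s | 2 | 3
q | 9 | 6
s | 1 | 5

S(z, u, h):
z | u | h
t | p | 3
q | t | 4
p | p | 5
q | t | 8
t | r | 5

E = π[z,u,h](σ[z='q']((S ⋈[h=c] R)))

σ filters on z, owned by the left side.
E' = π[z,u,h]((σ[z='q'](S) ⋈[h=c] R))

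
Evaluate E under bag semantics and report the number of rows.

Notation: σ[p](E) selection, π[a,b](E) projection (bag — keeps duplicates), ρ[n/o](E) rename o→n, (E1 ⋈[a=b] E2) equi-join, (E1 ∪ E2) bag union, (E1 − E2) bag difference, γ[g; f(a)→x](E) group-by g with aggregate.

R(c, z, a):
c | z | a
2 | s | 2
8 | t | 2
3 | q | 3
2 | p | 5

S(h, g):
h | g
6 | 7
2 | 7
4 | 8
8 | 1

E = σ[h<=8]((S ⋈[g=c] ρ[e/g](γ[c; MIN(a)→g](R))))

Stepwise |·|:
  S → 4
  R → 4
  γ[c; MIN(a)→g](R) → 3
  ρ[e/g](γ[c; MIN(a)→g](R)) → 3
  (S ⋈[g=c] ρ[e/g](γ[c; MIN(a)→g](R))) → 1
  σ[h<=8]((S ⋈[g=c] ρ[e/g](γ[c; MIN(a)→g](R)))) → 1

|E| = 1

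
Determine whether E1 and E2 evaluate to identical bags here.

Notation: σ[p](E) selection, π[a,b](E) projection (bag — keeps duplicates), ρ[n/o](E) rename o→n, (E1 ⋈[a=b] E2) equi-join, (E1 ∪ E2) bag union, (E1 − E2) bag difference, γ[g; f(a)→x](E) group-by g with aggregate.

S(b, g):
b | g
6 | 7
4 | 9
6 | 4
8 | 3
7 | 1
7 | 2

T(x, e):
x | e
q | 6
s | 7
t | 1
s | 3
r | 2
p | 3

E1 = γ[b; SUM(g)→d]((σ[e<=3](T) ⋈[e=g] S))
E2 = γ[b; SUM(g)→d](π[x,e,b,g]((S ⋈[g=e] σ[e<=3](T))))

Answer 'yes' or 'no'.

E1 row counts bottom-up:
  T → 6
  σ[e<=3](T) → 4
  S → 6
  (σ[e<=3](T) ⋈[e=g] S) → 4
  γ[b; SUM(g)→d]((σ[e<=3](T) ⋈[e=g] S)) → 2
E2 row counts bottom-up:
  S → 6
  T → 6
  σ[e<=3](T) → 4
  (S ⋈[g=e] σ[e<=3](T)) → 4
  π[x,e,b,g]((S ⋈[g=e] σ[e<=3](T))) → 4
  γ[b; SUM(g)→d](π[x,e,b,g]((S ⋈[g=e] σ[e<=3](T)))) → 2

E1 and E2 produce the same multiset:
b | d
7 | 3
8 | 6

yes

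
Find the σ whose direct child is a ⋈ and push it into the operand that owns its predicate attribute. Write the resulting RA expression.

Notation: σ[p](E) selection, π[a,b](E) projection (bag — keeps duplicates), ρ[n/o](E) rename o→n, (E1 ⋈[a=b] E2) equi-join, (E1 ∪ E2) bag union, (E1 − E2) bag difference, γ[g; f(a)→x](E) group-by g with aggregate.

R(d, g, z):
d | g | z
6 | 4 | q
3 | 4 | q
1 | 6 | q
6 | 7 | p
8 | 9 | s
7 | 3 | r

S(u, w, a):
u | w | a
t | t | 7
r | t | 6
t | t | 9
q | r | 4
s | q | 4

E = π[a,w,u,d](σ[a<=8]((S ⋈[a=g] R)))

σ filters on a, owned by the left side.
E' = π[a,w,u,d]((σ[a<=8](S) ⋈[a=g] R))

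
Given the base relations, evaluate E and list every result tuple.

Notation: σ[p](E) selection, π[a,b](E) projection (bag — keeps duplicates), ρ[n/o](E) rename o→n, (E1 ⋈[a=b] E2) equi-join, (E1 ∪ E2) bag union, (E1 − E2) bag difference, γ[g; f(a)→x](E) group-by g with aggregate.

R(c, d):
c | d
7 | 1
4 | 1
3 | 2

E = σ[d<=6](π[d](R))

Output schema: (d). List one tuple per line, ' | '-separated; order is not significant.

Per-node cardinality:
  R → 3
  π[d](R) → 3
  σ[d<=6](π[d](R)) → 3

== RESULT ==
d
1
1
2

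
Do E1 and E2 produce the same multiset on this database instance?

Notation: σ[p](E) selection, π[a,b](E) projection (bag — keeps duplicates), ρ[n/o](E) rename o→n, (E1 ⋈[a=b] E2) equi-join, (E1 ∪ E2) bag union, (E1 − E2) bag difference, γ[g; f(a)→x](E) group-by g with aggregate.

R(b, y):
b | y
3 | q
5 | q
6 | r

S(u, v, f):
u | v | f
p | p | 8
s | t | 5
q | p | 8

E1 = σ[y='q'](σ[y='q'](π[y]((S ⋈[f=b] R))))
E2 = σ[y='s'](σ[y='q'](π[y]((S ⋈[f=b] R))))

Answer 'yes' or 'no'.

E1 stepwise |·|:
  S → 3
  R → 3
  (S ⋈[f=b] R) → 1
  π[y]((S ⋈[f=b] R)) → 1
  σ[y='q'](π[y]((S ⋈[f=b] R))) → 1
  σ[y='q'](σ[y='q'](π[y]((S ⋈[f=b] R)))) → 1
E2 stepwise |·|:
  S → 3
  R → 3
  (S ⋈[f=b] R) → 1
  π[y]((S ⋈[f=b] R)) → 1
  σ[y='q'](π[y]((S ⋈[f=b] R))) → 1
  σ[y='s'](σ[y='q'](π[y]((S ⋈[f=b] R)))) → 0

E1 result:
y
q
E2 result:
y
(0 rows)
Witness: ('q',) appears 1× in E1 but 0× in E2.

no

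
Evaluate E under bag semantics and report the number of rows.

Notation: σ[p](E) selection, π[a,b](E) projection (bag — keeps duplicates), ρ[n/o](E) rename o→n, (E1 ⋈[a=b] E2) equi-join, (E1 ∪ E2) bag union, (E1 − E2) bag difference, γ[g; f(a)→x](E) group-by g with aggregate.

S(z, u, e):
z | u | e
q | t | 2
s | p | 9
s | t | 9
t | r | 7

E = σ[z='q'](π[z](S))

Subexpression sizes:
  S → 4
  π[z](S) → 4
  σ[z='q'](π[z](S)) → 1

|E| = 1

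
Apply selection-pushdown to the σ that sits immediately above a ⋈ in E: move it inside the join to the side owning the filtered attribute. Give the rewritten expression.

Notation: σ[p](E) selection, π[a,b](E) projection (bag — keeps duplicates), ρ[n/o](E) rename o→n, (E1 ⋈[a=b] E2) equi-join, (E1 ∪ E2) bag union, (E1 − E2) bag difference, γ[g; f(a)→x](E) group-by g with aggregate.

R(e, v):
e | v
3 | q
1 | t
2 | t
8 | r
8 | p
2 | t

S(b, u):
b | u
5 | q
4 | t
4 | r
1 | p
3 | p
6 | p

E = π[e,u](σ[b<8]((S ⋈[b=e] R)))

σ filters on b, owned by the left side.
E' = π[e,u]((σ[b<8](S) ⋈[b=e] R))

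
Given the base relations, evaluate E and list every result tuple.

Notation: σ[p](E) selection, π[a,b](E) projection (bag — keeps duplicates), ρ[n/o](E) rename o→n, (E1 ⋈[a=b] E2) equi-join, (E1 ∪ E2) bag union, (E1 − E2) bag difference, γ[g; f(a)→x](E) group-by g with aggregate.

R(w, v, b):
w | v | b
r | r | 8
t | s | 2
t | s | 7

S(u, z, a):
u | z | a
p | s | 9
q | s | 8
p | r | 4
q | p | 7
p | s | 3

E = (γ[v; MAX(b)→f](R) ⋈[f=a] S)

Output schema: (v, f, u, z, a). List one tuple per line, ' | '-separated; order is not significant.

Per-node cardinality:
  R → 3
  γ[v; MAX(b)→f](R) → 2
  S → 5
  (γ[v; MAX(b)→f](R) ⋈[f=a] S) → 2

== RESULT ==
v | f | u | z | a
r | 8 | q | s | 8
s | 7 | q | p | 7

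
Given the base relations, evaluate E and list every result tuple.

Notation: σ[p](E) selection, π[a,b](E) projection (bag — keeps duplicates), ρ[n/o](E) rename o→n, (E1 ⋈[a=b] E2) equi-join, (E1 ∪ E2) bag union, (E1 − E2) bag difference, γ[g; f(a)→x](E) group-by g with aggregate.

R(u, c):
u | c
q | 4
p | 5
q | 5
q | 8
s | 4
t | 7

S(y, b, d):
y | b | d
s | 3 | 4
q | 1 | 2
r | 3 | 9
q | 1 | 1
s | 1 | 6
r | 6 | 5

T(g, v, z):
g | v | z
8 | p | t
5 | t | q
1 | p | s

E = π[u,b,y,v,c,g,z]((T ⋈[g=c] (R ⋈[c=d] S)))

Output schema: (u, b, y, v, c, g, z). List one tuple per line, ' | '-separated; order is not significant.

Per-node cardinality:
  T → 3
  R → 6
  S → 6
  (R ⋈[c=d] S) → 4
  (T ⋈[g=c] (R ⋈[c=d] S)) → 2
  π[u,b,y,v,c,g,z]((T ⋈[g=c] (R ⋈[c=d] S))) → 2

== RESULT ==
u | b | y | v | c | g | z
p | 6 | r | t | 5 | 5 | q
q | 6 | r | t | 5 | 5 | q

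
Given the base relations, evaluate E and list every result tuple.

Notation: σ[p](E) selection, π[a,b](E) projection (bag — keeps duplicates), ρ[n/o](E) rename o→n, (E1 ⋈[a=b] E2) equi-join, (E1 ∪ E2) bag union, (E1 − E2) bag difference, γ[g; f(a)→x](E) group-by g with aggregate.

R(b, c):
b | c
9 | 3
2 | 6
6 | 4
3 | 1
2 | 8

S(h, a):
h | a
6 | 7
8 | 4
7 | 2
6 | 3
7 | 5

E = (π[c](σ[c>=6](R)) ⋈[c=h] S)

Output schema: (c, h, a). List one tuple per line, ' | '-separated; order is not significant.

Row counts bottom-up:
  R → 5
  σ[c>=6](R) → 2
  π[c](σ[c>=6](R)) → 2
  S → 5
  (π[c](σ[c>=6](R)) ⋈[c=h] S) → 3

== RESULT ==
c | h | a
6 | 6 | 3
6 | 6 | 7
8 | 8 | 4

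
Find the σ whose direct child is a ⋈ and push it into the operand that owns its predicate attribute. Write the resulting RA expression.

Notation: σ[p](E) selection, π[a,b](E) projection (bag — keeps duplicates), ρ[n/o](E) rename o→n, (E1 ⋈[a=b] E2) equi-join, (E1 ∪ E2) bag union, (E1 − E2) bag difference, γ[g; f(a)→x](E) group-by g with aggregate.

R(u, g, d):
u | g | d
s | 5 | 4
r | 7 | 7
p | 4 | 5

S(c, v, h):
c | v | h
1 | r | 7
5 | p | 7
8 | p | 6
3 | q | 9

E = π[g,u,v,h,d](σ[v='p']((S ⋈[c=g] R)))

σ filters on v, owned by the left side.
E' = π[g,u,v,h,d]((σ[v='p'](S) ⋈[c=g] R))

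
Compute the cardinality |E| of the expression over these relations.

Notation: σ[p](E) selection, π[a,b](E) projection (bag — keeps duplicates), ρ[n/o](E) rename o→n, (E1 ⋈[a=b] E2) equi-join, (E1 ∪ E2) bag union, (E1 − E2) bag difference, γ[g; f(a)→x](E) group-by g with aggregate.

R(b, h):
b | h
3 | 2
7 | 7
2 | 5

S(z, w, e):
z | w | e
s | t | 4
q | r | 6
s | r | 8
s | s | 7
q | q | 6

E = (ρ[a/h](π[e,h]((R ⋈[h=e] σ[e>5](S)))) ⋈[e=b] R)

Per-node cardinality:
  R → 3
  S → 5
  σ[e>5](S) → 4
  (R ⋈[h=e] σ[e>5](S)) → 1
  π[e,h]((R ⋈[h=e] σ[e>5](S))) → 1
  ρ[a/h](π[e,h]((R ⋈[h=e] σ[e>5](S)))) → 1
  R → 3
  (ρ[a/h](π[e,h]((R ⋈[h=e] σ[e>5](S)))) ⋈[e=b] R) → 1

|E| = 1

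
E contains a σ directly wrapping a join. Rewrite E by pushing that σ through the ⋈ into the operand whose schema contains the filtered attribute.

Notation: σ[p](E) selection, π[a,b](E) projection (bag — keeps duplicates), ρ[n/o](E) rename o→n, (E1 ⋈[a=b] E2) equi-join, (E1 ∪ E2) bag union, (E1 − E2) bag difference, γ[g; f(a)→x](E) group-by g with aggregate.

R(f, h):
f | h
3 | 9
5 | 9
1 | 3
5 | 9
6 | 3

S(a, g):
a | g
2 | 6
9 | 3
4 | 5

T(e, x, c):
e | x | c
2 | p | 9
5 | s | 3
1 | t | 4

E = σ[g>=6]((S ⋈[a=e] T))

σ filters on g, owned by the left side.
E' = (σ[g>=6](S) ⋈[a=e] T)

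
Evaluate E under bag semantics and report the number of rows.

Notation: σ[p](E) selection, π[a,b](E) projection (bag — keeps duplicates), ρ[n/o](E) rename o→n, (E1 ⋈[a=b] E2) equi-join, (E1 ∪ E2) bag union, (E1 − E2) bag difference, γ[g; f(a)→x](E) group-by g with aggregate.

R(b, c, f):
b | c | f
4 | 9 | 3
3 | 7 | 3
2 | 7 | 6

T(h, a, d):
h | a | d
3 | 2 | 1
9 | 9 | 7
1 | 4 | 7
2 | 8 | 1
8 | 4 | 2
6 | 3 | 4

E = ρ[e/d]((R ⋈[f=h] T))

Stepwise |·|:
  R → 3
  T → 6
  (R ⋈[f=h] T) → 3
  ρ[e/d]((R ⋈[f=h] T)) → 3

|E| = 3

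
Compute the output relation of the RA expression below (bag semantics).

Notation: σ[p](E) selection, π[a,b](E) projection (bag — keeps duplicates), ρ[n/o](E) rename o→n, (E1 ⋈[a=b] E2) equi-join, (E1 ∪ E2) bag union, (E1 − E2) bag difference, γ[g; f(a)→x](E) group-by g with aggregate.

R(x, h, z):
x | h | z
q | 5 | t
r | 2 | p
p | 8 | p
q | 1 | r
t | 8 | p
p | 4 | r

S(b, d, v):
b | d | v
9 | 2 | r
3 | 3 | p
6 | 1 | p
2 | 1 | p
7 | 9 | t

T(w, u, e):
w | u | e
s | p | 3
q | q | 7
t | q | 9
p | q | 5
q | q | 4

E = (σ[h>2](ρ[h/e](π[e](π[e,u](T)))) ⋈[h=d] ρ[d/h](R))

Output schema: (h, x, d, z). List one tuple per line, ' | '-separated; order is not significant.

Row counts bottom-up:
  T → 5
  π[e,u](T) → 5
  π[e](π[e,u](T)) → 5
  ρ[h/e](π[e](π[e,u](T))) → 5
  σ[h>2](ρ[h/e](π[e](π[e,u](T)))) → 5
  R → 6
  ρ[d/h](R) → 6
  (σ[h>2](ρ[h/e](π[e](π[e,u](T)))) ⋈[h=d] ρ[d/h](R)) → 2

== RESULT ==
h | x | d | z
4 | p | 4 | r
5 | q | 5 | t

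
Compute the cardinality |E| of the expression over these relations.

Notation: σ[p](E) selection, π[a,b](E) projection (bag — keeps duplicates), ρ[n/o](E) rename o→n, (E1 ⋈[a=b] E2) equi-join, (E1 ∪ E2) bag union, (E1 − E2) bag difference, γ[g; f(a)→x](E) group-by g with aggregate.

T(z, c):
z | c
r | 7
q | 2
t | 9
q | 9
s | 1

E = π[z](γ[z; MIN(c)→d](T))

Per-node cardinality:
  T → 5
  γ[z; MIN(c)→d](T) → 4
  π[z](γ[z; MIN(c)→d](T)) → 4

|E| = 4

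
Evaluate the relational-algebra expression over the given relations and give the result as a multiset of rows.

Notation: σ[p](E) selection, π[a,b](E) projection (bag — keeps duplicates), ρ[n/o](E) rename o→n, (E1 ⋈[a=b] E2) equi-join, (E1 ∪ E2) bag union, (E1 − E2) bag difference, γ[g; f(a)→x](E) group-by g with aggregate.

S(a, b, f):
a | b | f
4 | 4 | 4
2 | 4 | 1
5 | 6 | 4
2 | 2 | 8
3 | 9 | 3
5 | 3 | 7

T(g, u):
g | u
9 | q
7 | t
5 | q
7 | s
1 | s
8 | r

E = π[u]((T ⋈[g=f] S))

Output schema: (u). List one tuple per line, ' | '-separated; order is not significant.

Subexpression sizes:
  T → 6
  S → 6
  (T ⋈[g=f] S) → 4
  π[u]((T ⋈[g=f] S)) → 4

== RESULT ==
u
r
s
s
t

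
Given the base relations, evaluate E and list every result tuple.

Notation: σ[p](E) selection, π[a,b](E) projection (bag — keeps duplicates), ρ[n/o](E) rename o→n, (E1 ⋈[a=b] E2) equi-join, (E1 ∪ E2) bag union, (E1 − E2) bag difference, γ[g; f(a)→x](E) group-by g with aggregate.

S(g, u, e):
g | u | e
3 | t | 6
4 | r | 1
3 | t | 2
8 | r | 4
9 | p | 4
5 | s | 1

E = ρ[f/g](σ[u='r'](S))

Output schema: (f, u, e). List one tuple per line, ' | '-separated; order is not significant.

Subexpression sizes:
  S → 6
  σ[u='r'](S) → 2
  ρ[f/g](σ[u='r'](S)) → 2

== RESULT ==
f | u | e
4 | r | 1
8 | r | 4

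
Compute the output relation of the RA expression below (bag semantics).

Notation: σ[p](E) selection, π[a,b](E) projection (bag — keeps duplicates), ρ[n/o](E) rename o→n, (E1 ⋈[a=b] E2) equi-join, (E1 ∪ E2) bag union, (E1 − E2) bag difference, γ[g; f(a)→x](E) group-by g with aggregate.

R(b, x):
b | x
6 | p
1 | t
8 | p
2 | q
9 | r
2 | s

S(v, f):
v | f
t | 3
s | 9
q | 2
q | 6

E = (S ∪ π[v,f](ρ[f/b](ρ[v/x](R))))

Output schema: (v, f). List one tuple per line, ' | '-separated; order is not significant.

Subexpression sizes:
  S → 4
  R → 6
  ρ[v/x](R) → 6
  ρ[f/b](ρ[v/x](R)) → 6
  π[v,f](ρ[f/b](ρ[v/x](R))) → 6
  (S ∪ π[v,f](ρ[f/b](ρ[v/x](R)))) → 10

== RESULT ==
v | f
p | 6
p | 8
q | 2
q | 2
q | 6
r | 9
s | 2
s | 9
t | 1
t | 3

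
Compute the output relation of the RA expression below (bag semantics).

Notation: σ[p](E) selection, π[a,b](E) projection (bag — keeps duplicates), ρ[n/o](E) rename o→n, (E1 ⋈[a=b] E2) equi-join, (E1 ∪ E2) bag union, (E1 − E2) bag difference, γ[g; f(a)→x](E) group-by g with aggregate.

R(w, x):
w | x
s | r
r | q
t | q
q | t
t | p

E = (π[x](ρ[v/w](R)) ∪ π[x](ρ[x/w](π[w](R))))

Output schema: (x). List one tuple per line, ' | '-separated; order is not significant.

Row counts bottom-up:
  R → 5
  ρ[v/w](R) → 5
  π[x](ρ[v/w](R)) → 5
  R → 5
  π[w](R) → 5
  ρ[x/w](π[w](R)) → 5
  π[x](ρ[x/w](π[w](R))) → 5
  (π[x](ρ[v/w](R)) ∪ π[x](ρ[x/w](π[w](R)))) → 10

== RESULT ==
x
p
q
q
q
r
r
s
t
t
t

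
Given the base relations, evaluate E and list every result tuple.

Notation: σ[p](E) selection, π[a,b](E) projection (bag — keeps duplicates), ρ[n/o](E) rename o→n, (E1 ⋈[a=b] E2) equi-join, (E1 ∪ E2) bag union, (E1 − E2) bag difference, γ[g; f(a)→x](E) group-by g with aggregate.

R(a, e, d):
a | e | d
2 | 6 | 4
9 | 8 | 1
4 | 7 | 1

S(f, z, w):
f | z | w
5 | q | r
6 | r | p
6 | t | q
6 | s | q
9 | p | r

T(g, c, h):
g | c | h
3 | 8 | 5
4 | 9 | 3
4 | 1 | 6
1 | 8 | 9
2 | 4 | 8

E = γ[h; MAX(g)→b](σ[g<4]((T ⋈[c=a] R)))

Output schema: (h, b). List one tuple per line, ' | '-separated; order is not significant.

Per-node cardinality:
  T → 5
  R → 3
  (T ⋈[c=a] R) → 2
  σ[g<4]((T ⋈[c=a] R)) → 1
  γ[h; MAX(g)→b](σ[g<4]((T ⋈[c=a] R))) → 1

== RESULT ==
h | b
8 | 2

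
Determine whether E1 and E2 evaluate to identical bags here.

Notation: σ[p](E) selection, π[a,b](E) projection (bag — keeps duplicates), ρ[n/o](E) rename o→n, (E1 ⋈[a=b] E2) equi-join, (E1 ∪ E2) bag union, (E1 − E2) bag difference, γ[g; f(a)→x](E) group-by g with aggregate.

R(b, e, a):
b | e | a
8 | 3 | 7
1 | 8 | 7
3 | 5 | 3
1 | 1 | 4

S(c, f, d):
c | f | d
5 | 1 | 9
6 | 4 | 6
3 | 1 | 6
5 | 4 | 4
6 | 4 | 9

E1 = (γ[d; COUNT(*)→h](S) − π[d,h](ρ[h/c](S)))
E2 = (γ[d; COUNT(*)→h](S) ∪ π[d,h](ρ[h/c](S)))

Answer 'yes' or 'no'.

E1 stepwise |·|:
  S → 5
  γ[d; COUNT(*)→h](S) → 3
  S → 5
  ρ[h/c](S) → 5
  π[d,h](ρ[h/c](S)) → 5
  (γ[d; COUNT(*)→h](S) − π[d,h](ρ[h/c](S))) → 3
E2 stepwise |·|:
  S → 5
  γ[d; COUNT(*)→h](S) → 3
  S → 5
  ρ[h/c](S) → 5
  π[d,h](ρ[h/c](S)) → 5
  (γ[d; COUNT(*)→h](S) ∪ π[d,h](ρ[h/c](S))) → 8

E1 result:
d | h
4 | 1
6 | 2
9 | 2
E2 result:
d | h
4 | 1
4 | 5
6 | 2
6 | 3
6 | 6
9 | 2
9 | 5
9 | 6
Witness: (9, 6) appears 0× in E1 but 1× in E2.

no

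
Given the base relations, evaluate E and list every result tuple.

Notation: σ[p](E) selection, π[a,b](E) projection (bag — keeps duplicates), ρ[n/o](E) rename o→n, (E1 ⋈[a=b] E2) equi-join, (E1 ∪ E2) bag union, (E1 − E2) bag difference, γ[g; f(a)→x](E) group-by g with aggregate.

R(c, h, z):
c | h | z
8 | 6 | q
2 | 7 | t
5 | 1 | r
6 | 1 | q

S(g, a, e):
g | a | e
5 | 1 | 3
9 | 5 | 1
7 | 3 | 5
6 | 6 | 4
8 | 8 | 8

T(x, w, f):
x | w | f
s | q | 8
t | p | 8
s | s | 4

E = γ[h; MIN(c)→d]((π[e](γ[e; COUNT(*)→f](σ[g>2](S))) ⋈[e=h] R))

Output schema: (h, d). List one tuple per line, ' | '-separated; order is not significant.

Per-node cardinality:
  S → 5
  σ[g>2](S) → 5
  γ[e; COUNT(*)→f](σ[g>2](S)) → 5
  π[e](γ[e; COUNT(*)→f](σ[g>2](S))) → 5
  R → 4
  (π[e](γ[e; COUNT(*)→f](σ[g>2](S))) ⋈[e=h] R) → 2
  γ[h; MIN(c)→d]((π[e](γ[e; COUNT(*)→f](σ[g>2](S))) ⋈[e=h] R)) → 1

== RESULT ==
h | d
1 | 5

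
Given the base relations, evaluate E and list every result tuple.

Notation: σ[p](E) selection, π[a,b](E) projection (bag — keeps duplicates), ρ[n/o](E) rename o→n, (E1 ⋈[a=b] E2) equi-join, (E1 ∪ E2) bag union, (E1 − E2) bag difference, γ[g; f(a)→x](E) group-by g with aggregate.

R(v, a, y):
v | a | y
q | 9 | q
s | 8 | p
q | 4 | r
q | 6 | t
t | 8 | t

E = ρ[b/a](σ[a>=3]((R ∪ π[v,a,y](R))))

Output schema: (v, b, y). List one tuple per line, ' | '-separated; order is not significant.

Row counts bottom-up:
  R → 5
  R → 5
  π[v,a,y](R) → 5
  (R ∪ π[v,a,y](R)) → 10
  σ[a>=3]((R ∪ π[v,a,y](R))) → 10
  ρ[b/a](σ[a>=3]((R ∪ π[v,a,y](R)))) → 10

== RESULT ==
v | b | y
q | 4 | r
q | 4 | r
q | 6 | t
q | 6 | t
q | 9 | q
q | 9 | q
s | 8 | p
s | 8 | p
t | 8 | t
t | 8 | t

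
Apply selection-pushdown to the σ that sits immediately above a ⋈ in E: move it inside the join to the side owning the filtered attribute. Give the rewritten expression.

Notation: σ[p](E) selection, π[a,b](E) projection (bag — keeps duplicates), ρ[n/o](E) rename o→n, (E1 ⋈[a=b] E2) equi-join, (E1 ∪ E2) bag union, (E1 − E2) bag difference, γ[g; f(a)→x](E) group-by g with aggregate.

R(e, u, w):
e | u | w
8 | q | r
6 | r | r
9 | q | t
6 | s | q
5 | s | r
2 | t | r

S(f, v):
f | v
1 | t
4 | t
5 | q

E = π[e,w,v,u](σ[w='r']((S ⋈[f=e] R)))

σ filters on w, owned by the right side.
E' = π[e,w,v,u]((S ⋈[f=e] σ[w='r'](R)))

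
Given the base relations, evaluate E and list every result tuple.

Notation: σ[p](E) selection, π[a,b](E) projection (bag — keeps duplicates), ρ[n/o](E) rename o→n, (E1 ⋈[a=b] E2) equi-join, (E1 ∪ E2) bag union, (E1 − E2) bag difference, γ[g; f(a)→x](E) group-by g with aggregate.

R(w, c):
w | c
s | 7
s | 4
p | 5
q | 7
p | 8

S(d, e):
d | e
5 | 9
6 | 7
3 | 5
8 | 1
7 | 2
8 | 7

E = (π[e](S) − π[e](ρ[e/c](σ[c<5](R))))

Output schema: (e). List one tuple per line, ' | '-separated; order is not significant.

Per-node cardinality:
  S → 6
  π[e](S) → 6
  R → 5
  σ[c<5](R) → 1
  ρ[e/c](σ[c<5](R)) → 1
  π[e](ρ[e/c](σ[c<5](R))) → 1
  (π[e](S) − π[e](ρ[e/c](σ[c<5](R)))) → 6

== RESULT ==
e
1
2
5
7
7
9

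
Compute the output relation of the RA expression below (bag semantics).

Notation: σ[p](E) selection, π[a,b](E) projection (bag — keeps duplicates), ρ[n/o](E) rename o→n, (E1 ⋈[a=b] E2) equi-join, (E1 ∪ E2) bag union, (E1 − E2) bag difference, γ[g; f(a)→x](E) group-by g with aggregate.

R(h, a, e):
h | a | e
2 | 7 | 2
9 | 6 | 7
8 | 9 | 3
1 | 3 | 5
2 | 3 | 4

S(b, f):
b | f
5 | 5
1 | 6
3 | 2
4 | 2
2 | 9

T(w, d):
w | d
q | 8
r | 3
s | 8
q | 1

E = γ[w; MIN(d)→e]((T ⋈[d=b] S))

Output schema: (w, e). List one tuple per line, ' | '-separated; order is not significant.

Stepwise |·|:
  T → 4
  S → 5
  (T ⋈[d=b] S) → 2
  γ[w; MIN(d)→e]((T ⋈[d=b] S)) → 2

== RESULT ==
w | e
q | 1
r | 3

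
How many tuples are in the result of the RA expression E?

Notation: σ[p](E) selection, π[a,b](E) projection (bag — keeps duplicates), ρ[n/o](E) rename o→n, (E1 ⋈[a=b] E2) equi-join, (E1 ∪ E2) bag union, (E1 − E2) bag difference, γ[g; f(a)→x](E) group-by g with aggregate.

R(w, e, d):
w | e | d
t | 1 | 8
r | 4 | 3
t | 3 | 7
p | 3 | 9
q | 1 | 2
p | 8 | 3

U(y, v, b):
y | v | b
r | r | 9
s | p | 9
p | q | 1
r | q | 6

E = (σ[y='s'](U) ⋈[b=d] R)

Stepwise |·|:
  U → 4
  σ[y='s'](U) → 1
  R → 6
  (σ[y='s'](U) ⋈[b=d] R) → 1

|E| = 1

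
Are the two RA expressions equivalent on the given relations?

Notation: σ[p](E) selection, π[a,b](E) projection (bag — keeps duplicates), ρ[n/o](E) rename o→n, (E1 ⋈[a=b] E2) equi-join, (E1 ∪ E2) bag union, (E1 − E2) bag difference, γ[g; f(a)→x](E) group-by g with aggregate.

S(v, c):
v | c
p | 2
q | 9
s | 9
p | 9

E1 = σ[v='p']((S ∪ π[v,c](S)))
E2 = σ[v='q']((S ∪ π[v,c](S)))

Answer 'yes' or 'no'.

E1 per-node cardinality:
  S → 4
  S → 4
  π[v,c](S) → 4
  (S ∪ π[v,c](S)) → 8
  σ[v='p']((S ∪ π[v,c](S))) → 4
E2 per-node cardinality:
  S → 4
  S → 4
  π[v,c](S) → 4
  (S ∪ π[v,c](S)) → 8
  σ[v='q']((S ∪ π[v,c](S))) → 2

E1 result:
v | c
p | 2
p | 2
p | 9
p | 9
E2 result:
v | c
q | 9
q | 9
Witness: ('p', 9) appears 2× in E1 but 0× in E2.

no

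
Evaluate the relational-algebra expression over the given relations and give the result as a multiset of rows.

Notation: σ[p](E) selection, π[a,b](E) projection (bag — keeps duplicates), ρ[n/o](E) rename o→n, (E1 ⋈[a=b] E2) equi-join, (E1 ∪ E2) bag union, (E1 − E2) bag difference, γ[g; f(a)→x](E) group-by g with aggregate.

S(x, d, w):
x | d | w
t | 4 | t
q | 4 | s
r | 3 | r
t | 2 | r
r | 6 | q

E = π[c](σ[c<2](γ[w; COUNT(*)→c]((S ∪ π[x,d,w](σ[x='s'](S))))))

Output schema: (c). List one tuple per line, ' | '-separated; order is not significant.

Subexpression sizes:
  S → 5
  S → 5
  σ[x='s'](S) → 0
  π[x,d,w](σ[x='s'](S)) → 0
  (S ∪ π[x,d,w](σ[x='s'](S))) → 5
  γ[w; COUNT(*)→c]((S ∪ π[x,d,w](σ[x='s'](S)))) → 4
  σ[c<2](γ[w; COUNT(*)→c]((S ∪ π[x,d,w](σ[x='s'](S))))) → 3
  π[c](σ[c<2](γ[w; COUNT(*)→c]((S ∪ π[x,d,w](σ[x='s'](S)))))) → 3

== RESULT ==
c
1
1
1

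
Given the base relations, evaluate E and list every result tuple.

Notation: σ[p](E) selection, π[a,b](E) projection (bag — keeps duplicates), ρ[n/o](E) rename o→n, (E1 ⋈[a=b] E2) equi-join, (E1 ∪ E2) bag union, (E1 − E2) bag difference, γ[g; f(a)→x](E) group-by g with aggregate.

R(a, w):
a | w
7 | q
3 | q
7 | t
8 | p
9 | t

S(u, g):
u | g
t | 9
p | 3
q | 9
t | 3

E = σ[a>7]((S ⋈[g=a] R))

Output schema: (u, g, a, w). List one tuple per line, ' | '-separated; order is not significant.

Stepwise |·|:
  S → 4
  R → 5
  (S ⋈[g=a] R) → 4
  σ[a>7]((S ⋈[g=a] R)) → 2

== RESULT ==
u | g | a | w
q | 9 | 9 | t
t | 9 | 9 | t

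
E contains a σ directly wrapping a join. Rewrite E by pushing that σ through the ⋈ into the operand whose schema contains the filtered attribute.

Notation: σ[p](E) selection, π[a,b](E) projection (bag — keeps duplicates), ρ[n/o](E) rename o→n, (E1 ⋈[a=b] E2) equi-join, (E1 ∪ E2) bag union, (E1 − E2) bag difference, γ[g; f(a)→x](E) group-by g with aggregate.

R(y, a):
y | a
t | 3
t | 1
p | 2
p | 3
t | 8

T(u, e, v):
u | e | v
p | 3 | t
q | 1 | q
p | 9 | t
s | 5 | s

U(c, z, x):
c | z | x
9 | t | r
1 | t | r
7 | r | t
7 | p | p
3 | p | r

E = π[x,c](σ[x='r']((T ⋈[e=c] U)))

σ filters on x, owned by the right side.
E' = π[x,c]((T ⋈[e=c] σ[x='r'](U)))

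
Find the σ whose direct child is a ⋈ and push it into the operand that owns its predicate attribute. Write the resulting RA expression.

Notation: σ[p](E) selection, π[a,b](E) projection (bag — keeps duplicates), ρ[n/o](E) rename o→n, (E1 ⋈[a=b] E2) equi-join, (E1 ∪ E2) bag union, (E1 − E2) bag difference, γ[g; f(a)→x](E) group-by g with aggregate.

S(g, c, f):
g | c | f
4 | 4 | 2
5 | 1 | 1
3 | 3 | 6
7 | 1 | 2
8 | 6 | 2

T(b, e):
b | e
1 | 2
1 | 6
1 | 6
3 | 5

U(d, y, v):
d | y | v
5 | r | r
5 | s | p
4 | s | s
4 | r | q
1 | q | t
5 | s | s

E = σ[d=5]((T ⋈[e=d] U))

σ filters on d, owned by the right side.
E' = (T ⋈[e=d] σ[d=5](U))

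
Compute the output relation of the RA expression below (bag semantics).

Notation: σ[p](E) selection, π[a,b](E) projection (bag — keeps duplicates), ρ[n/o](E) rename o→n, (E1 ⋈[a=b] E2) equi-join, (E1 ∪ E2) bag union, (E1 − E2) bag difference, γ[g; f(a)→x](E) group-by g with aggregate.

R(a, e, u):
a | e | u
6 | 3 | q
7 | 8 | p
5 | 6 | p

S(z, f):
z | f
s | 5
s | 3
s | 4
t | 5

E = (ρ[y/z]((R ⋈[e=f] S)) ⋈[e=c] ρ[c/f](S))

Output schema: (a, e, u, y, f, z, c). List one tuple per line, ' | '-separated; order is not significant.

Stepwise |·|:
  R → 3
  S → 4
  (R ⋈[e=f] S) → 1
  ρ[y/z]((R ⋈[e=f] S)) → 1
  S → 4
  ρ[c/f](S) → 4
  (ρ[y/z]((R ⋈[e=f] S)) ⋈[e=c] ρ[c/f](S)) → 1

== RESULT ==
a | e | u | y | f | z | c
6 | 3 | q | s | 3 | s | 3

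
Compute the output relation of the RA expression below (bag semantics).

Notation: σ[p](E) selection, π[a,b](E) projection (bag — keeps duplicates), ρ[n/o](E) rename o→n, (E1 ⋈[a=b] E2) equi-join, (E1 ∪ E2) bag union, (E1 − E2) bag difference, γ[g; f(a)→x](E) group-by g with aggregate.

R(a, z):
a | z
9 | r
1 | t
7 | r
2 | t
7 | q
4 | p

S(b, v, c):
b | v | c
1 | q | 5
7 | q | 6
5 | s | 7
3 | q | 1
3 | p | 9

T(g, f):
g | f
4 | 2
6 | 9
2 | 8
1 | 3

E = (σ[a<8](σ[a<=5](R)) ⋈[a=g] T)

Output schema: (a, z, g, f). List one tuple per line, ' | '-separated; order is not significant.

Stepwise |·|:
  R → 6
  σ[a<=5](R) → 3
  σ[a<8](σ[a<=5](R)) → 3
  T → 4
  (σ[a<8](σ[a<=5](R)) ⋈[a=g] T) → 3

== RESULT ==
a | z | g | f
1 | t | 1 | 3
2 | t | 2 | 8
4 | p | 4 | 2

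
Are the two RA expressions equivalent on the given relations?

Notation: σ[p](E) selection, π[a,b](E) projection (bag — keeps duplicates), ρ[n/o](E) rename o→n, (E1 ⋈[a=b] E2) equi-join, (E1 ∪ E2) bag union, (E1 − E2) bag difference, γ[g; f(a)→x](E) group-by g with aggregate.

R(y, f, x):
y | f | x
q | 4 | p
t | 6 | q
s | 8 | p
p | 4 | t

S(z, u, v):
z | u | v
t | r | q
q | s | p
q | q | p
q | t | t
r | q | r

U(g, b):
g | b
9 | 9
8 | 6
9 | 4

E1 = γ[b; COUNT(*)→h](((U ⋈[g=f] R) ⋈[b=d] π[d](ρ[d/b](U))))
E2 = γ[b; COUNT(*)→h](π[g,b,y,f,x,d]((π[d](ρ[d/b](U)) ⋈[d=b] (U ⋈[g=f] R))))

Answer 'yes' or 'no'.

E1 stepwise |·|:
  U → 3
  R → 4
  (U ⋈[g=f] R) → 1
  U → 3
  ρ[d/b](U) → 3
  π[d](ρ[d/b](U)) → 3
  ((U ⋈[g=f] R) ⋈[b=d] π[d](ρ[d/b](U))) → 1
  γ[b; COUNT(*)→h](((U ⋈[g=f] R) ⋈[b=d] π[d](ρ[d/b](U)))) → 1
E2 stepwise |·|:
  U → 3
  ρ[d/b](U) → 3
  π[d](ρ[d/b](U)) → 3
  U → 3
  R → 4
  (U ⋈[g=f] R) → 1
  (π[d](ρ[d/b](U)) ⋈[d=b] (U ⋈[g=f] R)) → 1
  π[g,b,y,f,x,d]((π[d](ρ[d/b](U)) ⋈[d=b] (U ⋈[g=f] R))) → 1
  γ[b; COUNT(*)→h](π[g,b,y,f,x,d]((π[d](ρ[d/b](U)) ⋈[d=b] (U ⋈[g=f] R)))) → 1

E1 and E2 produce the same multiset:
b | h
6 | 1

yes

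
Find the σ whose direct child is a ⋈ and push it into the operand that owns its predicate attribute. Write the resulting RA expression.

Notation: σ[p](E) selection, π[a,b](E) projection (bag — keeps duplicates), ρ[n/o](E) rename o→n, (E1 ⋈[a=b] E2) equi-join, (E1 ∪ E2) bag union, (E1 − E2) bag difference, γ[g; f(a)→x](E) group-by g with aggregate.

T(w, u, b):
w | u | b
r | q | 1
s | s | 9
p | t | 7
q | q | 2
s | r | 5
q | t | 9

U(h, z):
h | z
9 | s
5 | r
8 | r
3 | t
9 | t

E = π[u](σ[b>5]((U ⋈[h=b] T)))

σ filters on b, owned by the right side.
E' = π[u]((U ⋈[h=b] σ[b>5](T)))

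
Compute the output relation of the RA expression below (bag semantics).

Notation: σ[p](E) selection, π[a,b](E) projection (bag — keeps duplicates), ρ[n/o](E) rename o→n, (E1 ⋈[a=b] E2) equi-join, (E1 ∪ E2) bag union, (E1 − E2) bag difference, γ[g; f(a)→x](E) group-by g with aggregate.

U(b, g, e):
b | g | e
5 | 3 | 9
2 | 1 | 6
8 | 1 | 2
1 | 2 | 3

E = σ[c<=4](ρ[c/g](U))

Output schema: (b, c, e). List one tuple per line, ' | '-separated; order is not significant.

Stepwise |·|:
  U → 4
  ρ[c/g](U) → 4
  σ[c<=4](ρ[c/g](U)) → 4

== RESULT ==
b | c | e
1 | 2 | 3
2 | 1 | 6
5 | 3 | 9
8 | 1 | 2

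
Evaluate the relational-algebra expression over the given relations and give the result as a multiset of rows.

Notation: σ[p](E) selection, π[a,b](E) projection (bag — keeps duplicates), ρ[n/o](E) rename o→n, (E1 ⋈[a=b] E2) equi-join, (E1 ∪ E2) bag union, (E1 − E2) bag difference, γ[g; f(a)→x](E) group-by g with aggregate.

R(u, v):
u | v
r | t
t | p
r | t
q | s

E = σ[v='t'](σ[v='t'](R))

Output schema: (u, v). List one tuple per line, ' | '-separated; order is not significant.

Row counts bottom-up:
  R → 4
  σ[v='t'](R) → 2
  σ[v='t'](σ[v='t'](R)) → 2

== RESULT ==
u | v
r | t
r | t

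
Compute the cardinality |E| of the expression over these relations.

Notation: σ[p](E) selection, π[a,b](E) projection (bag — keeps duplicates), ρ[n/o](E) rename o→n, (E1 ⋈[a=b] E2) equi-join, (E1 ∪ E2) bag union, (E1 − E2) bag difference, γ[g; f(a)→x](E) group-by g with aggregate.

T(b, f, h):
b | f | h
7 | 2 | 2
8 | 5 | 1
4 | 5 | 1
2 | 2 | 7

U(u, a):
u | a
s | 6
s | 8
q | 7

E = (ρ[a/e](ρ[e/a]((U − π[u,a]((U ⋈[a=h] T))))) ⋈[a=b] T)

Stepwise |·|:
  U → 3
  U → 3
  T → 4
  (U ⋈[a=h] T) → 1
  π[u,a]((U ⋈[a=h] T)) → 1
  (U − π[u,a]((U ⋈[a=h] T))) → 2
  ρ[e/a]((U − π[u,a]((U ⋈[a=h] T)))) → 2
  ρ[a/e](ρ[e/a]((U − π[u,a]((U ⋈[a=h] T))))) → 2
  T → 4
  (ρ[a/e](ρ[e/a]((U − π[u,a]((U ⋈[a=h] T))))) ⋈[a=b] T) → 1

|E| = 1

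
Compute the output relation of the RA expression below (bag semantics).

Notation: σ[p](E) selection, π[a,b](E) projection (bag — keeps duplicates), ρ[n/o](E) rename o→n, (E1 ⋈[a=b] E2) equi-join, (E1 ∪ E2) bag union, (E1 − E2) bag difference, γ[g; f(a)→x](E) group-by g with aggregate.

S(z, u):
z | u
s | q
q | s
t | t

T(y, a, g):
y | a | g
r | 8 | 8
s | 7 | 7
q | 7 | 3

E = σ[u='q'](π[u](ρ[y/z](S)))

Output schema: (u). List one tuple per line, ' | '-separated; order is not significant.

Per-node cardinality:
  S → 3
  ρ[y/z](S) → 3
  π[u](ρ[y/z](S)) → 3
  σ[u='q'](π[u](ρ[y/z](S))) → 1

== RESULT ==
u
q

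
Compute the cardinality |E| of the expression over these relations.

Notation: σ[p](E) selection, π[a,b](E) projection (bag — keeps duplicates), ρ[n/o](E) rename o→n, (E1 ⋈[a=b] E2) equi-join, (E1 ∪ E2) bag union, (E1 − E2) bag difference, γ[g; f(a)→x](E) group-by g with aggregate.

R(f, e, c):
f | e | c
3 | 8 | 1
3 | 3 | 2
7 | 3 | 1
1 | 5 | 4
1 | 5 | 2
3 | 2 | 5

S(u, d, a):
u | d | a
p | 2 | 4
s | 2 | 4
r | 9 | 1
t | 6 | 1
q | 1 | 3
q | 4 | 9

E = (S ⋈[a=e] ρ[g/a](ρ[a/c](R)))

Subexpression sizes:
  S → 6
  R → 6
  ρ[a/c](R) → 6
  ρ[g/a](ρ[a/c](R)) → 6
  (S ⋈[a=e] ρ[g/a](ρ[a/c](R))) → 2

|E| = 2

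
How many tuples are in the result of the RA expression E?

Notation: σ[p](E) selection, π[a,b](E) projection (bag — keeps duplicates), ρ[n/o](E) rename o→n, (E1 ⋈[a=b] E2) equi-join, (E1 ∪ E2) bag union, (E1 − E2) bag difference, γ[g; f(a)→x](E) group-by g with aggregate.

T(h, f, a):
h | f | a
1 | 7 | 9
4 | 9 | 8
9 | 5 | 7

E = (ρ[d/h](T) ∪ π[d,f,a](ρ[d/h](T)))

Subexpression sizes:
  T → 3
  ρ[d/h](T) → 3
  T → 3
  ρ[d/h](T) → 3
  π[d,f,a](ρ[d/h](T)) → 3
  (ρ[d/h](T) ∪ π[d,f,a](ρ[d/h](T))) → 6

|E| = 6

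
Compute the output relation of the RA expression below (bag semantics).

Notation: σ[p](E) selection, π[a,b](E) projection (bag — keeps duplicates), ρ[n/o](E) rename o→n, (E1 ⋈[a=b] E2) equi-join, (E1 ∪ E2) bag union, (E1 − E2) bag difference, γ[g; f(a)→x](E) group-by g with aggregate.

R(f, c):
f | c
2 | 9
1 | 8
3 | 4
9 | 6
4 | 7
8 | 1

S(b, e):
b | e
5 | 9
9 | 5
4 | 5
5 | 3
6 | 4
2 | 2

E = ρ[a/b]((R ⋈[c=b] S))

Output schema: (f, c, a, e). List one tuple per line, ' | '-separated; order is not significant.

Row counts bottom-up:
  R → 6
  S → 6
  (R ⋈[c=b] S) → 3
  ρ[a/b]((R ⋈[c=b] S)) → 3

== RESULT ==
f | c | a | e
2 | 9 | 9 | 5
3 | 4 | 4 | 5
9 | 6 | 6 | 4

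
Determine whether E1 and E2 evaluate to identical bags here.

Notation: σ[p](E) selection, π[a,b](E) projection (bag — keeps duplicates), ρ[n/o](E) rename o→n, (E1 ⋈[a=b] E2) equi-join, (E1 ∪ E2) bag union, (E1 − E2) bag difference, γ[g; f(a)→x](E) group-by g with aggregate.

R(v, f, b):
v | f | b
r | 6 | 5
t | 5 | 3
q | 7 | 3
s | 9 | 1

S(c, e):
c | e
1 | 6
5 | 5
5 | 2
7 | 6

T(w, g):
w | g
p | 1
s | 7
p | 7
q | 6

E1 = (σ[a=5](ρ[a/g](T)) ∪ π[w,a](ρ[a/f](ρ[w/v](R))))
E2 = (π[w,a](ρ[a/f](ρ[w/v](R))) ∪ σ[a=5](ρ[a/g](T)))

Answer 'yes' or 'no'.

E1 stepwise |·|:
  T → 4
  ρ[a/g](T) → 4
  σ[a=5](ρ[a/g](T)) → 0
  R → 4
  ρ[w/v](R) → 4
  ρ[a/f](ρ[w/v](R)) → 4
  π[w,a](ρ[a/f](ρ[w/v](R))) → 4
  (σ[a=5](ρ[a/g](T)) ∪ π[w,a](ρ[a/f](ρ[w/v](R)))) → 4
E2 stepwise |·|:
  R → 4
  ρ[w/v](R) → 4
  ρ[a/f](ρ[w/v](R)) → 4
  π[w,a](ρ[a/f](ρ[w/v](R))) → 4
  T → 4
  ρ[a/g](T) → 4
  σ[a=5](ρ[a/g](T)) → 0
  (π[w,a](ρ[a/f](ρ[w/v](R))) ∪ σ[a=5](ρ[a/g](T))) → 4

E1 and E2 produce the same multiset:
w | a
q | 7
r | 6
s | 9
t | 5

yes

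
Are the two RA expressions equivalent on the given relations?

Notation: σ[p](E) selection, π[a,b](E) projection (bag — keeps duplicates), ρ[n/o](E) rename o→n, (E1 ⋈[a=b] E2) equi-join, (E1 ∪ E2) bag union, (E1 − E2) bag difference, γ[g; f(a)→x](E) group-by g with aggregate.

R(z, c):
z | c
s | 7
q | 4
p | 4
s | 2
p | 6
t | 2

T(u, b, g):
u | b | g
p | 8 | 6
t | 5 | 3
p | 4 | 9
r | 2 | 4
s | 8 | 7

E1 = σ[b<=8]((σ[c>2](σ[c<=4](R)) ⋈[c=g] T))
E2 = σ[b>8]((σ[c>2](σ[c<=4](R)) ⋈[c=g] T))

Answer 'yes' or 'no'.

E1 row counts bottom-up:
  R → 6
  σ[c<=4](R) → 4
  σ[c>2](σ[c<=4](R)) → 2
  T → 5
  (σ[c>2](σ[c<=4](R)) ⋈[c=g] T) → 2
  σ[b<=8]((σ[c>2](σ[c<=4](R)) ⋈[c=g] T)) → 2
E2 row counts bottom-up:
  R → 6
  σ[c<=4](R) → 4
  σ[c>2](σ[c<=4](R)) → 2
  T → 5
  (σ[c>2](σ[c<=4](R)) ⋈[c=g] T) → 2
  σ[b>8]((σ[c>2](σ[c<=4](R)) ⋈[c=g] T)) → 0

E1 result:
z | c | u | b | g
p | 4 | r | 2 | 4
q | 4 | r | 2 | 4
E2 result:
z | c | u | b | g
(0 rows)
Witness: ('p', 4, 'r', 2, 4) appears 1× in E1 but 0× in E2.

no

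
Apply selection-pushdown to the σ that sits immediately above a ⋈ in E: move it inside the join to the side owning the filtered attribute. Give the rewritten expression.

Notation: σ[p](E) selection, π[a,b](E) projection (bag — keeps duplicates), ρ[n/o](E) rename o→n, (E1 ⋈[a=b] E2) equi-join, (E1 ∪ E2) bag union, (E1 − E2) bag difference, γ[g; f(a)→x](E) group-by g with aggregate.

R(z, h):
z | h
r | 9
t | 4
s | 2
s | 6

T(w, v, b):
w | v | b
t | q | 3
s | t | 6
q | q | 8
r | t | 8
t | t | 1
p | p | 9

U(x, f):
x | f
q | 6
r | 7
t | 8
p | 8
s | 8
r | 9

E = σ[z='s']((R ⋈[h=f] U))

σ filters on z, owned by the left side.
E' = (σ[z='s'](R) ⋈[h=f] U)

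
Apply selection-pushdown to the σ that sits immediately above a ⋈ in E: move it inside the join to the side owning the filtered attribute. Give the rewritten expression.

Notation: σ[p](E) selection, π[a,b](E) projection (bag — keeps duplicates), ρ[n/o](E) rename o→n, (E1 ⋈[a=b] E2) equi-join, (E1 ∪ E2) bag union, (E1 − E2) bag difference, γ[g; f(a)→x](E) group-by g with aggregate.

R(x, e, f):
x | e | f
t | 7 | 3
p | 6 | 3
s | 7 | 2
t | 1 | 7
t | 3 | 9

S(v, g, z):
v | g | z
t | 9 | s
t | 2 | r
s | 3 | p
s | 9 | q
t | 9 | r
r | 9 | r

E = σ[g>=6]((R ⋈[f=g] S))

σ filters on g, owned by the right side.
E' = (R ⋈[f=g] σ[g>=6](S))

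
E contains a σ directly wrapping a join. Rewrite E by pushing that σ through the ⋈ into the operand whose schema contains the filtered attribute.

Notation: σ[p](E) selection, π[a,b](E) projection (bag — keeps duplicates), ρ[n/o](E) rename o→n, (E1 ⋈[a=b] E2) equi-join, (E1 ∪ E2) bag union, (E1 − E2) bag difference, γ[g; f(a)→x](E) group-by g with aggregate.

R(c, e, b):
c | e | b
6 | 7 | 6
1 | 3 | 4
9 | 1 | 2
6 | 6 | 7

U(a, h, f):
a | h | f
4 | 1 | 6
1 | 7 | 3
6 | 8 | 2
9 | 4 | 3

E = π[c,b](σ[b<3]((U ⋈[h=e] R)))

σ filters on b, owned by the right side.
E' = π[c,b]((U ⋈[h=e] σ[b<3](R)))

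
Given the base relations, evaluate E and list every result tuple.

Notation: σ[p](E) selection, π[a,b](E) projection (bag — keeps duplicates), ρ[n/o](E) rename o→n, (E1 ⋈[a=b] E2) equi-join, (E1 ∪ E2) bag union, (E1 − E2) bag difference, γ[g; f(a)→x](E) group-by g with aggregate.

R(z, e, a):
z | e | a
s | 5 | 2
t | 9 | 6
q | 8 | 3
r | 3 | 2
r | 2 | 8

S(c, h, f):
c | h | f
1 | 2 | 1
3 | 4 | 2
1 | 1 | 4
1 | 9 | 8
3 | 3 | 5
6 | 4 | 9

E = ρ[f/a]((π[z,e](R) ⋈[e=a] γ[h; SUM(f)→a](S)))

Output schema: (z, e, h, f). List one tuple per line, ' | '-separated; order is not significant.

Stepwise |·|:
  R → 5
  π[z,e](R) → 5
  S → 6
  γ[h; SUM(f)→a](S) → 5
  (π[z,e](R) ⋈[e=a] γ[h; SUM(f)→a](S)) → 2
  ρ[f/a]((π[z,e](R) ⋈[e=a] γ[h; SUM(f)→a](S))) → 2

== RESULT ==
z | e | h | f
q | 8 | 9 | 8
s | 5 | 3 | 5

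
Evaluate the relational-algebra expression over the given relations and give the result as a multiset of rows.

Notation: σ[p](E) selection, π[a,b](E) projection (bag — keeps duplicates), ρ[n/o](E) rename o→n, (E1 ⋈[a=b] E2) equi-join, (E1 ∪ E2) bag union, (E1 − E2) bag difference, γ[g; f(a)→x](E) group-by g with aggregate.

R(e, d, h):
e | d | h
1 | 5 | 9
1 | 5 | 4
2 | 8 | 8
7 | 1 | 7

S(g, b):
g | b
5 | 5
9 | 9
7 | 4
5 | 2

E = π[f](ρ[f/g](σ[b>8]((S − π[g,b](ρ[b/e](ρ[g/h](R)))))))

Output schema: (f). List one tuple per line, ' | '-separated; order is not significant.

Row counts bottom-up:
  S → 4
  R → 4
  ρ[g/h](R) → 4
  ρ[b/e](ρ[g/h](R)) → 4
  π[g,b](ρ[b/e](ρ[g/h](R))) → 4
  (S − π[g,b](ρ[b/e](ρ[g/h](R)))) → 4
  σ[b>8]((S − π[g,b](ρ[b/e](ρ[g/h](R))))) → 1
  ρ[f/g](σ[b>8]((S − π[g,b](ρ[b/e](ρ[g/h](R)))))) → 1
  π[f](ρ[f/g](σ[b>8]((S − π[g,b](ρ[b/e](ρ[g/h](R))))))) → 1

== RESULT ==
f
9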